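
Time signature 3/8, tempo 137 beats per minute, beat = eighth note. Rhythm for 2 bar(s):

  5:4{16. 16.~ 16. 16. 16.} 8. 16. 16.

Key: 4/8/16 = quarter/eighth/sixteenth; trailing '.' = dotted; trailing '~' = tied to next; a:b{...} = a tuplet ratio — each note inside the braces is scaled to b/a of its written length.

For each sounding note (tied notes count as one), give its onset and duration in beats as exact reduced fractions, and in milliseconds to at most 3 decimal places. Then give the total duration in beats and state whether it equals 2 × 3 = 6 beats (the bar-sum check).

1) 0.0ms=0b +262.774ms=3/5b
2) 262.774ms=3/5b +525.547ms=6/5b
3) 788.321ms=9/5b +262.774ms=3/5b
4) 1051.095ms=12/5b +262.774ms=3/5b
5) 1313.869ms=3b +656.934ms=3/2b
6) 1970.803ms=9/2b +328.467ms=3/4b
7) 2299.27ms=21/4b +328.467ms=3/4b
Σ=6b of 6 (137bpm 3/8) — PASS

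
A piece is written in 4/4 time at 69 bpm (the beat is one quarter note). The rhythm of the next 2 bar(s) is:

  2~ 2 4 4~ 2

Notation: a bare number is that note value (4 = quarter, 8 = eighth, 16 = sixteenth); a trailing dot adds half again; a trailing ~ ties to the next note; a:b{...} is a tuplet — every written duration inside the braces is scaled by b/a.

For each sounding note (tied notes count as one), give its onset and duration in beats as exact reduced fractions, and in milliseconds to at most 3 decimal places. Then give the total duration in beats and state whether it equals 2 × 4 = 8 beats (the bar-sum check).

1) 0.0ms=0b +3478.261ms=4b
2) 3478.261ms=4b +869.565ms=1b
3) 4347.826ms=5b +2608.696ms=3b
Σ=8b of 8 (69bpm 4/4) — PASS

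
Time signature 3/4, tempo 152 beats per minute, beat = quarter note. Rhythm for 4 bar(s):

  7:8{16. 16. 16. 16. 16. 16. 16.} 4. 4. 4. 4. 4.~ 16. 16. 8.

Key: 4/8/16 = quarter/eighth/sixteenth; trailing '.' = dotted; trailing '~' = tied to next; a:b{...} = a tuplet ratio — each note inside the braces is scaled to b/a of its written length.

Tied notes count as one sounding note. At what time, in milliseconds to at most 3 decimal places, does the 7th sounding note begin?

note 7 onset = 18/7b = 1015.038ms

1. 0.0ms @ 0 + 169.173ms (3/7)
2. 169.173ms @ 3/7 + 169.173ms (3/7)
3. 338.346ms @ 6/7 + 169.173ms (3/7)
4. 507.519ms @ 9/7 + 169.173ms (3/7)
5. 676.692ms @ 12/7 + 169.173ms (3/7)
6. 845.865ms @ 15/7 + 169.173ms (3/7)
7. 1015.038ms @ 18/7 + 169.173ms (3/7)
8. 1184.211ms @ 3 + 592.105ms (3/2)
9. 1776.316ms @ 9/2 + 592.105ms (3/2)
10. 2368.421ms @ 6 + 592.105ms (3/2)
11. 2960.526ms @ 15/2 + 592.105ms (3/2)
12. 3552.632ms @ 9 + 740.132ms (15/8)
13. 4292.763ms @ 87/8 + 148.026ms (3/8)
14. 4440.789ms @ 45/4 + 296.053ms (3/4)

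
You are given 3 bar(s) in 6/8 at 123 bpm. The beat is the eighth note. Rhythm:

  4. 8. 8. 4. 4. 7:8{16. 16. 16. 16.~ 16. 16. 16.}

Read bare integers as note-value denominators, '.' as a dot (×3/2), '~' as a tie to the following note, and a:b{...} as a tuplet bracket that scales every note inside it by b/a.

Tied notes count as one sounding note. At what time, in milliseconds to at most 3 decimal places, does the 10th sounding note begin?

note 10 onset = 114/7b = 7944.251ms

1. 0.0ms @ 0 + 1463.415ms (3)
2. 1463.415ms @ 3 + 731.707ms (3/2)
3. 2195.122ms @ 9/2 + 731.707ms (3/2)
4. 2926.829ms @ 6 + 1463.415ms (3)
5. 4390.244ms @ 9 + 1463.415ms (3)
6. 5853.659ms @ 12 + 418.118ms (6/7)
7. 6271.777ms @ 90/7 + 418.118ms (6/7)
8. 6689.895ms @ 96/7 + 418.118ms (6/7)
9. 7108.014ms @ 102/7 + 836.237ms (12/7)
10. 7944.251ms @ 114/7 + 418.118ms (6/7)
11. 8362.369ms @ 120/7 + 418.118ms (6/7)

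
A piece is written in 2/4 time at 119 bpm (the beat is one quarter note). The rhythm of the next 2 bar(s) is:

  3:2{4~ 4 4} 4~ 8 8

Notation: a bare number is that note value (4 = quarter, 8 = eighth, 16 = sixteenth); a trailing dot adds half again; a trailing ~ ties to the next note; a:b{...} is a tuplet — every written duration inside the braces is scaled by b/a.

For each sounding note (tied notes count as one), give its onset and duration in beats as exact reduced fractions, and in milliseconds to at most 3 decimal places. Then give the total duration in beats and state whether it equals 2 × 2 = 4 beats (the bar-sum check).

1) 0.0ms=0b +672.269ms=4/3b
2) 672.269ms=4/3b +336.134ms=2/3b
3) 1008.403ms=2b +756.303ms=3/2b
4) 1764.706ms=7/2b +252.101ms=1/2b
Σ=4b of 4 (119bpm 2/4) — PASS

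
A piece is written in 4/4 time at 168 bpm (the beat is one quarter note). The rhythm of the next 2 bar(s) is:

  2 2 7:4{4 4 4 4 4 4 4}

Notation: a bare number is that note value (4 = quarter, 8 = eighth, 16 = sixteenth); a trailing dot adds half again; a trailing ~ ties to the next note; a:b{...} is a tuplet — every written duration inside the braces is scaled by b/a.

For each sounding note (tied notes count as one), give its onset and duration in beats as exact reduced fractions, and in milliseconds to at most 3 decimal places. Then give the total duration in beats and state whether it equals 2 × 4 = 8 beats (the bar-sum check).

1) 0.0ms=0b +714.286ms=2b
2) 714.286ms=2b +714.286ms=2b
3) 1428.571ms=4b +204.082ms=4/7b
4) 1632.653ms=32/7b +204.082ms=4/7b
5) 1836.735ms=36/7b +204.082ms=4/7b
6) 2040.816ms=40/7b +204.082ms=4/7b
7) 2244.898ms=44/7b +204.082ms=4/7b
8) 2448.98ms=48/7b +204.082ms=4/7b
9) 2653.061ms=52/7b +204.082ms=4/7b
Σ=8b of 8 (168bpm 4/4) — PASS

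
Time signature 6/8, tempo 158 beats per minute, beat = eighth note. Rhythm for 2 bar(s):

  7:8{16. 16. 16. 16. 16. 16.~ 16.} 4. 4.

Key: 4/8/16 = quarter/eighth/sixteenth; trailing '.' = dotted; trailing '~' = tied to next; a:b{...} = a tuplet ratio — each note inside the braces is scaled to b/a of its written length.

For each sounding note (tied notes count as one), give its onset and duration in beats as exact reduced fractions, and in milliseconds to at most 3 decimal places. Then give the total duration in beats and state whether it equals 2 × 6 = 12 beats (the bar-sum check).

1) 0.0ms=0b +325.497ms=6/7b
2) 325.497ms=6/7b +325.497ms=6/7b
3) 650.995ms=12/7b +325.497ms=6/7b
4) 976.492ms=18/7b +325.497ms=6/7b
5) 1301.989ms=24/7b +325.497ms=6/7b
6) 1627.486ms=30/7b +650.995ms=12/7b
7) 2278.481ms=6b +1139.241ms=3b
8) 3417.722ms=9b +1139.241ms=3b
Σ=12b of 12 (158bpm 6/8) — PASS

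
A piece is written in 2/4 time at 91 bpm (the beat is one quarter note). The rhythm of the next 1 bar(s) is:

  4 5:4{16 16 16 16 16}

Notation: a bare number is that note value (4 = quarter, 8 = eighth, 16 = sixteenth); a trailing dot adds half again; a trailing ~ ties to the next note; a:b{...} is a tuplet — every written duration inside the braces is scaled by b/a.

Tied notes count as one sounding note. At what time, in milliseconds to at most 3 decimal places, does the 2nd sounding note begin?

1. 0.0ms @ 0 + 659.341ms (1)
2. 659.341ms @ 1 + 131.868ms (1/5)
3. 791.209ms @ 6/5 + 131.868ms (1/5)
4. 923.077ms @ 7/5 + 131.868ms (1/5)
5. 1054.945ms @ 8/5 + 131.868ms (1/5)
6. 1186.813ms @ 9/5 + 131.868ms (1/5)

note 2 onset = 1b = 659.341ms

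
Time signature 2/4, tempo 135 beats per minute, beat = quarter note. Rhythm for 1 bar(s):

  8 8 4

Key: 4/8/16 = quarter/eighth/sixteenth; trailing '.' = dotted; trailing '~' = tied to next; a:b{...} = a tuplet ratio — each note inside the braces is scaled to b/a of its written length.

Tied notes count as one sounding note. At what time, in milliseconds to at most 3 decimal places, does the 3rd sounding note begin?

note 3 onset = 1b = 444.444ms

1. 0.0ms @ 0 + 222.222ms (1/2)
2. 222.222ms @ 1/2 + 222.222ms (1/2)
3. 444.444ms @ 1 + 444.444ms (1)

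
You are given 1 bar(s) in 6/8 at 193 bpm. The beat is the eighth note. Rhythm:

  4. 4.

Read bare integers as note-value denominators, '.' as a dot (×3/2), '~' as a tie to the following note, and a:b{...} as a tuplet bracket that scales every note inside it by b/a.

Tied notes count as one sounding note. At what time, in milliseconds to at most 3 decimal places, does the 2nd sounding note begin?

1. 0.0ms @ 0 + 932.642ms (3)
2. 932.642ms @ 3 + 932.642ms (3)

note 2 onset = 3b = 932.642ms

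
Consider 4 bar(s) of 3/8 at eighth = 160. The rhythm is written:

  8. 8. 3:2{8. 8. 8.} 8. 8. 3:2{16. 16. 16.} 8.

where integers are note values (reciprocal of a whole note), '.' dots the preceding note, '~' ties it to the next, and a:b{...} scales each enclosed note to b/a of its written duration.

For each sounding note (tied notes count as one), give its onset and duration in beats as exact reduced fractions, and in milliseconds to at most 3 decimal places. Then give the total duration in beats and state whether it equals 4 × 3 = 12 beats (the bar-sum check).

1) 0.0ms=0b +562.5ms=3/2b
2) 562.5ms=3/2b +562.5ms=3/2b
3) 1125.0ms=3b +375.0ms=1b
4) 1500.0ms=4b +375.0ms=1b
5) 1875.0ms=5b +375.0ms=1b
6) 2250.0ms=6b +562.5ms=3/2b
7) 2812.5ms=15/2b +562.5ms=3/2b
8) 3375.0ms=9b +187.5ms=1/2b
9) 3562.5ms=19/2b +187.5ms=1/2b
10) 3750.0ms=10b +187.5ms=1/2b
11) 3937.5ms=21/2b +562.5ms=3/2b
Σ=12b of 12 (160bpm 3/8) — PASS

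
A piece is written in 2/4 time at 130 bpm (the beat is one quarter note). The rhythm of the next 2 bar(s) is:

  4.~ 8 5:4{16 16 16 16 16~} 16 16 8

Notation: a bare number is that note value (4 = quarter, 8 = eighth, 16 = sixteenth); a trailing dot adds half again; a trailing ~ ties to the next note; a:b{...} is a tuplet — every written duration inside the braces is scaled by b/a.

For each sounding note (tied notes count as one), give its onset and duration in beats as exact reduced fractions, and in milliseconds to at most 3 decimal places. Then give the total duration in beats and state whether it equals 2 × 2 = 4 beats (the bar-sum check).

1) 0.0ms=0b +923.077ms=2b
2) 923.077ms=2b +92.308ms=1/5b
3) 1015.385ms=11/5b +92.308ms=1/5b
4) 1107.692ms=12/5b +92.308ms=1/5b
5) 1200.0ms=13/5b +92.308ms=1/5b
6) 1292.308ms=14/5b +207.692ms=9/20b
7) 1500.0ms=13/4b +115.385ms=1/4b
8) 1615.385ms=7/2b +230.769ms=1/2b
Σ=4b of 4 (130bpm 2/4) — PASS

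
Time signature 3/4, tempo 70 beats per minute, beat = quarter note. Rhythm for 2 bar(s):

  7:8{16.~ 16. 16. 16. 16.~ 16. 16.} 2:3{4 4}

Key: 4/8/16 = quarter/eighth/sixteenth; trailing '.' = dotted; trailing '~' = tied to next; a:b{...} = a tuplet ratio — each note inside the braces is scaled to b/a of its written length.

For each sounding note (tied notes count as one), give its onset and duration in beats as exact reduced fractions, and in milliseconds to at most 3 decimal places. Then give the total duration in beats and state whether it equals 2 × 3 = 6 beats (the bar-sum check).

1) 0.0ms=0b +734.694ms=6/7b
2) 734.694ms=6/7b +367.347ms=3/7b
3) 1102.041ms=9/7b +367.347ms=3/7b
4) 1469.388ms=12/7b +734.694ms=6/7b
5) 2204.082ms=18/7b +367.347ms=3/7b
6) 2571.429ms=3b +1285.714ms=3/2b
7) 3857.143ms=9/2b +1285.714ms=3/2b
Σ=6b of 6 (70bpm 3/4) — PASS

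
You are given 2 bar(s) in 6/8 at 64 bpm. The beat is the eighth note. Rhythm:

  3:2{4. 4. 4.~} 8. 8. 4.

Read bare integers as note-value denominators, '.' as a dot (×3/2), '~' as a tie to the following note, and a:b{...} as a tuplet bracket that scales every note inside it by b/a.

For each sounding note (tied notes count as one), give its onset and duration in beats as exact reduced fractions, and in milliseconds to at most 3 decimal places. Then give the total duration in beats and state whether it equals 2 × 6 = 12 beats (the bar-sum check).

1) 0.0ms=0b +1875.0ms=2b
2) 1875.0ms=2b +1875.0ms=2b
3) 3750.0ms=4b +3281.25ms=7/2b
4) 7031.25ms=15/2b +1406.25ms=3/2b
5) 8437.5ms=9b +2812.5ms=3b
Σ=12b of 12 (64bpm 6/8) — PASS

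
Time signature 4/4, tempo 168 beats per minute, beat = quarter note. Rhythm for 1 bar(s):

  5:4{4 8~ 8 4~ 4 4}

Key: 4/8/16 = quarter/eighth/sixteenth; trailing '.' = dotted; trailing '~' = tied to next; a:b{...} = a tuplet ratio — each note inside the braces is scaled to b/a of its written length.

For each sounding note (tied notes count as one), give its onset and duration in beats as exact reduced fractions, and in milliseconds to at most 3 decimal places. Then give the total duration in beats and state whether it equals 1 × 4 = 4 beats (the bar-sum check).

1) 0.0ms=0b +285.714ms=4/5b
2) 285.714ms=4/5b +285.714ms=4/5b
3) 571.429ms=8/5b +571.429ms=8/5b
4) 1142.857ms=16/5b +285.714ms=4/5b
Σ=4b of 4 (168bpm 4/4) — PASS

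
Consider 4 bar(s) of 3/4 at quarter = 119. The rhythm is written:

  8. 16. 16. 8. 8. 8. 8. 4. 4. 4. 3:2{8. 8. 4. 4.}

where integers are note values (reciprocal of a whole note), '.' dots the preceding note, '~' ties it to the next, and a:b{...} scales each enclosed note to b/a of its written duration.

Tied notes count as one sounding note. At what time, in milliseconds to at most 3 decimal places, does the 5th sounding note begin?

1. 0.0ms @ 0 + 378.151ms (3/4)
2. 378.151ms @ 3/4 + 189.076ms (3/8)
3. 567.227ms @ 9/8 + 189.076ms (3/8)
4. 756.303ms @ 3/2 + 378.151ms (3/4)
5. 1134.454ms @ 9/4 + 378.151ms (3/4)
6. 1512.605ms @ 3 + 378.151ms (3/4)
7. 1890.756ms @ 15/4 + 378.151ms (3/4)
8. 2268.908ms @ 9/2 + 756.303ms (3/2)
9. 3025.21ms @ 6 + 756.303ms (3/2)
10. 3781.513ms @ 15/2 + 756.303ms (3/2)
11. 4537.815ms @ 9 + 252.101ms (1/2)
12. 4789.916ms @ 19/2 + 252.101ms (1/2)
13. 5042.017ms @ 10 + 504.202ms (1)
14. 5546.218ms @ 11 + 504.202ms (1)

note 5 onset = 9/4b = 1134.454ms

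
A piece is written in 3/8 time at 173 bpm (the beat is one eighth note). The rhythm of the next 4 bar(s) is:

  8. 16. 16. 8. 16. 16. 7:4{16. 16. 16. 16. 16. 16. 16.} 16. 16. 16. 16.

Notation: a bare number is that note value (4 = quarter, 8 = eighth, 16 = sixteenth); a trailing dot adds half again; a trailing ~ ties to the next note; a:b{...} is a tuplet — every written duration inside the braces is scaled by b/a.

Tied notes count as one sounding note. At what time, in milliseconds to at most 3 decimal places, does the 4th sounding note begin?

note 4 onset = 3b = 1040.462ms

1. 0.0ms @ 0 + 520.231ms (3/2)
2. 520.231ms @ 3/2 + 260.116ms (3/4)
3. 780.347ms @ 9/4 + 260.116ms (3/4)
4. 1040.462ms @ 3 + 520.231ms (3/2)
5. 1560.694ms @ 9/2 + 260.116ms (3/4)
6. 1820.809ms @ 21/4 + 260.116ms (3/4)
7. 2080.925ms @ 6 + 148.637ms (3/7)
8. 2229.562ms @ 45/7 + 148.637ms (3/7)
9. 2378.2ms @ 48/7 + 148.637ms (3/7)
10. 2526.837ms @ 51/7 + 148.637ms (3/7)
11. 2675.475ms @ 54/7 + 148.637ms (3/7)
12. 2824.112ms @ 57/7 + 148.637ms (3/7)
13. 2972.75ms @ 60/7 + 148.637ms (3/7)
14. 3121.387ms @ 9 + 260.116ms (3/4)
15. 3381.503ms @ 39/4 + 260.116ms (3/4)
16. 3641.618ms @ 21/2 + 260.116ms (3/4)
17. 3901.734ms @ 45/4 + 260.116ms (3/4)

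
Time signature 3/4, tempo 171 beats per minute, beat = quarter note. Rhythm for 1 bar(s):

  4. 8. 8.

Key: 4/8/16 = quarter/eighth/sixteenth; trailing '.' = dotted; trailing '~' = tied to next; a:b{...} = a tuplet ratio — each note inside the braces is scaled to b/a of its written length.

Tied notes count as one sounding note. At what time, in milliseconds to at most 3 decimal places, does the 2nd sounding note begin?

note 2 onset = 3/2b = 526.316ms

1. 0.0ms @ 0 + 526.316ms (3/2)
2. 526.316ms @ 3/2 + 263.158ms (3/4)
3. 789.474ms @ 9/4 + 263.158ms (3/4)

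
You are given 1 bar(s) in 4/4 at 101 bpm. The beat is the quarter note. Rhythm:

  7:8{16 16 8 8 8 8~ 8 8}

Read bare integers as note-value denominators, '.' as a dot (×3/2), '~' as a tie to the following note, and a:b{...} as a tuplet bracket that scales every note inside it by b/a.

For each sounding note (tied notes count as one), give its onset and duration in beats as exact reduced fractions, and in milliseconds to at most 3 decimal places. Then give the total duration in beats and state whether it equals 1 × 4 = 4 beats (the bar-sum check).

1) 0.0ms=0b +169.731ms=2/7b
2) 169.731ms=2/7b +169.731ms=2/7b
3) 339.463ms=4/7b +339.463ms=4/7b
4) 678.925ms=8/7b +339.463ms=4/7b
5) 1018.388ms=12/7b +339.463ms=4/7b
6) 1357.85ms=16/7b +678.925ms=8/7b
7) 2036.775ms=24/7b +339.463ms=4/7b
Σ=4b of 4 (101bpm 4/4) — PASS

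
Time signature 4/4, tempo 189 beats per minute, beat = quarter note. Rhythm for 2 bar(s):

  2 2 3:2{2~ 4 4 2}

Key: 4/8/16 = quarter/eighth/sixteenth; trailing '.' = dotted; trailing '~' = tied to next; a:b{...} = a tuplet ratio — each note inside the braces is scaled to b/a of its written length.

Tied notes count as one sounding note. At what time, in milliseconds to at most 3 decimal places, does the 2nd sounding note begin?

1. 0.0ms @ 0 + 634.921ms (2)
2. 634.921ms @ 2 + 634.921ms (2)
3. 1269.841ms @ 4 + 634.921ms (2)
4. 1904.762ms @ 6 + 211.64ms (2/3)
5. 2116.402ms @ 20/3 + 423.28ms (4/3)

note 2 onset = 2b = 634.921ms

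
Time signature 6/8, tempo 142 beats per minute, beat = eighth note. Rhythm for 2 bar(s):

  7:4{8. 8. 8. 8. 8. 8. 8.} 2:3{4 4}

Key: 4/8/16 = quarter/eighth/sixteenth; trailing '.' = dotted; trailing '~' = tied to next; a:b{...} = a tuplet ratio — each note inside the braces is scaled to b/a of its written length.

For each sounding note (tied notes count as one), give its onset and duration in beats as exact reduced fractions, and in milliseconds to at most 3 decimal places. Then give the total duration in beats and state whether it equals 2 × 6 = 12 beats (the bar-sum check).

1) 0.0ms=0b +362.173ms=6/7b
2) 362.173ms=6/7b +362.173ms=6/7b
3) 724.346ms=12/7b +362.173ms=6/7b
4) 1086.519ms=18/7b +362.173ms=6/7b
5) 1448.692ms=24/7b +362.173ms=6/7b
6) 1810.865ms=30/7b +362.173ms=6/7b
7) 2173.038ms=36/7b +362.173ms=6/7b
8) 2535.211ms=6b +1267.606ms=3b
9) 3802.817ms=9b +1267.606ms=3b
Σ=12b of 12 (142bpm 6/8) — PASS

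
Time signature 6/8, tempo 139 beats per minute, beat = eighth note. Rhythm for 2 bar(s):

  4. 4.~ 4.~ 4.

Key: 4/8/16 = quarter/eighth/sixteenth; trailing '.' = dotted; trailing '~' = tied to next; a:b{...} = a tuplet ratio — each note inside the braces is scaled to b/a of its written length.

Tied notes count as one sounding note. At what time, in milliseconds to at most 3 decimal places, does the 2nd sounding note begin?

note 2 onset = 3b = 1294.964ms

1. 0.0ms @ 0 + 1294.964ms (3)
2. 1294.964ms @ 3 + 3884.892ms (9)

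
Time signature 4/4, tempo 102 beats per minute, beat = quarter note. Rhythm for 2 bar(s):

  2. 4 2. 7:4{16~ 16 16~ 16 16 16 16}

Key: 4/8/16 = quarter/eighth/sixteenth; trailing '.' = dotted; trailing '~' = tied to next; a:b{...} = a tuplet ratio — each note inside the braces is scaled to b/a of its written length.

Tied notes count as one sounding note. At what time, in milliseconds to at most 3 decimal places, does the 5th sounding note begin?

note 5 onset = 51/7b = 4285.714ms

1. 0.0ms @ 0 + 1764.706ms (3)
2. 1764.706ms @ 3 + 588.235ms (1)
3. 2352.941ms @ 4 + 1764.706ms (3)
4. 4117.647ms @ 7 + 168.067ms (2/7)
5. 4285.714ms @ 51/7 + 168.067ms (2/7)
6. 4453.782ms @ 53/7 + 84.034ms (1/7)
7. 4537.815ms @ 54/7 + 84.034ms (1/7)
8. 4621.849ms @ 55/7 + 84.034ms (1/7)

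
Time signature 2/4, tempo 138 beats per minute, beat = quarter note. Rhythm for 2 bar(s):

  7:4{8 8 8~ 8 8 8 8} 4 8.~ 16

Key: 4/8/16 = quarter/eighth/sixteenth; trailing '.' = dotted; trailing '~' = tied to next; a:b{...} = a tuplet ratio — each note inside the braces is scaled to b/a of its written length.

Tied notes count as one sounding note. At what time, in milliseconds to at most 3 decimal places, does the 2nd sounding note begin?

1. 0.0ms @ 0 + 124.224ms (2/7)
2. 124.224ms @ 2/7 + 124.224ms (2/7)
3. 248.447ms @ 4/7 + 248.447ms (4/7)
4. 496.894ms @ 8/7 + 124.224ms (2/7)
5. 621.118ms @ 10/7 + 124.224ms (2/7)
6. 745.342ms @ 12/7 + 124.224ms (2/7)
7. 869.565ms @ 2 + 434.783ms (1)
8. 1304.348ms @ 3 + 434.783ms (1)

note 2 onset = 2/7b = 124.224ms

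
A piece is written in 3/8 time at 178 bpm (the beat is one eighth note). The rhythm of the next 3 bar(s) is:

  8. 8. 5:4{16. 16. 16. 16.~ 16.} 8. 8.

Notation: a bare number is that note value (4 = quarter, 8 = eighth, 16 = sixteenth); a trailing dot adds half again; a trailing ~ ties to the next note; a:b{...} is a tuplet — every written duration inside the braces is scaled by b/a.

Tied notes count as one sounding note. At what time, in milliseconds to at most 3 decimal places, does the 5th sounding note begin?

1. 0.0ms @ 0 + 505.618ms (3/2)
2. 505.618ms @ 3/2 + 505.618ms (3/2)
3. 1011.236ms @ 3 + 202.247ms (3/5)
4. 1213.483ms @ 18/5 + 202.247ms (3/5)
5. 1415.73ms @ 21/5 + 202.247ms (3/5)
6. 1617.978ms @ 24/5 + 404.494ms (6/5)
7. 2022.472ms @ 6 + 505.618ms (3/2)
8. 2528.09ms @ 15/2 + 505.618ms (3/2)

note 5 onset = 21/5b = 1415.73ms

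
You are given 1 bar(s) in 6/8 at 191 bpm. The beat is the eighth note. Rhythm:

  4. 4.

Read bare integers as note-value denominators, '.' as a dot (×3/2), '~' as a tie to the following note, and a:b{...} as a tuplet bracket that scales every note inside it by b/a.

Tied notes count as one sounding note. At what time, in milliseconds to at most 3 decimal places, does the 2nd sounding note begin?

1. 0.0ms @ 0 + 942.408ms (3)
2. 942.408ms @ 3 + 942.408ms (3)

note 2 onset = 3b = 942.408ms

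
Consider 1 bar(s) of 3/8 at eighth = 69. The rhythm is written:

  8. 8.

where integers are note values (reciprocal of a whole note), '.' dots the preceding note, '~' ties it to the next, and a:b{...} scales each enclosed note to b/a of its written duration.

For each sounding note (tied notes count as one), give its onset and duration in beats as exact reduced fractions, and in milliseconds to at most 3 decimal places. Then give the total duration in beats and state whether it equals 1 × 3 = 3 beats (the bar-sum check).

1) 0.0ms=0b +1304.348ms=3/2b
2) 1304.348ms=3/2b +1304.348ms=3/2b
Σ=3b of 3 (69bpm 3/8) — PASS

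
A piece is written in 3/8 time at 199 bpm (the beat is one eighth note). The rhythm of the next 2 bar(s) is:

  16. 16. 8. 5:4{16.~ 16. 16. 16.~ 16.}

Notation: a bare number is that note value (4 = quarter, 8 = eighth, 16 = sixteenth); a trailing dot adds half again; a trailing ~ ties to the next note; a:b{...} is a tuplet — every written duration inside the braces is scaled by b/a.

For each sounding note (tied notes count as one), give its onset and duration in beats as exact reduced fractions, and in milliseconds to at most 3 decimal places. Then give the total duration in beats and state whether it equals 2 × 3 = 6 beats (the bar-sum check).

1) 0.0ms=0b +226.131ms=3/4b
2) 226.131ms=3/4b +226.131ms=3/4b
3) 452.261ms=3/2b +452.261ms=3/2b
4) 904.523ms=3b +361.809ms=6/5b
5) 1266.332ms=21/5b +180.905ms=3/5b
6) 1447.236ms=24/5b +361.809ms=6/5b
Σ=6b of 6 (199bpm 3/8) — PASS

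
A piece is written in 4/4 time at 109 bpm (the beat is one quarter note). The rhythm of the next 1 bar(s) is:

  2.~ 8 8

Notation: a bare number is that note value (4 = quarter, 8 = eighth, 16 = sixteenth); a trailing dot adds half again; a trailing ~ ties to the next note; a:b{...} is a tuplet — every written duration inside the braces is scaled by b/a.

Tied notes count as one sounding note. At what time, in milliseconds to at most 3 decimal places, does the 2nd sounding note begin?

1. 0.0ms @ 0 + 1926.606ms (7/2)
2. 1926.606ms @ 7/2 + 275.229ms (1/2)

note 2 onset = 7/2b = 1926.606ms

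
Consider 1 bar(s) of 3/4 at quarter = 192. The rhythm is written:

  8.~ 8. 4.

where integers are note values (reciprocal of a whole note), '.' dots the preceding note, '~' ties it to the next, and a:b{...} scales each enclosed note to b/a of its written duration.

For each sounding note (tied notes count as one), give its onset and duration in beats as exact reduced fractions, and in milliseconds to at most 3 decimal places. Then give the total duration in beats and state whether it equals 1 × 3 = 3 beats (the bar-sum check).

1) 0.0ms=0b +468.75ms=3/2b
2) 468.75ms=3/2b +468.75ms=3/2b
Σ=3b of 3 (192bpm 3/4) — PASS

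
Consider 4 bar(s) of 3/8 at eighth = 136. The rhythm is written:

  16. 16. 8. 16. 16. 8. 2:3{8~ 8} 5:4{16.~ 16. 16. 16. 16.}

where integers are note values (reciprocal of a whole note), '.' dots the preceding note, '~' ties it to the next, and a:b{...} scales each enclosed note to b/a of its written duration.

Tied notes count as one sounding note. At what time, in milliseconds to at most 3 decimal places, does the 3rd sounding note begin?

note 3 onset = 3/2b = 661.765ms

1. 0.0ms @ 0 + 330.882ms (3/4)
2. 330.882ms @ 3/4 + 330.882ms (3/4)
3. 661.765ms @ 3/2 + 661.765ms (3/2)
4. 1323.529ms @ 3 + 330.882ms (3/4)
5. 1654.412ms @ 15/4 + 330.882ms (3/4)
6. 1985.294ms @ 9/2 + 661.765ms (3/2)
7. 2647.059ms @ 6 + 1323.529ms (3)
8. 3970.588ms @ 9 + 529.412ms (6/5)
9. 4500.0ms @ 51/5 + 264.706ms (3/5)
10. 4764.706ms @ 54/5 + 264.706ms (3/5)
11. 5029.412ms @ 57/5 + 264.706ms (3/5)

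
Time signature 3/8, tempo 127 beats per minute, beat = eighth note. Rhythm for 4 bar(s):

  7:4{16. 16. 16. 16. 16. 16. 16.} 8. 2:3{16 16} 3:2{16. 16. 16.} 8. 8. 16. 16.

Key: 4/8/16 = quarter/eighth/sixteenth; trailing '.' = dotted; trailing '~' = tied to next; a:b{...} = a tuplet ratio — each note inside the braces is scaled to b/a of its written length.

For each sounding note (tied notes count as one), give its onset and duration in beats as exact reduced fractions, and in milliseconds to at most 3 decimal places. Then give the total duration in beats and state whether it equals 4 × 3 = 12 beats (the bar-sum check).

1) 0.0ms=0b +202.475ms=3/7b
2) 202.475ms=3/7b +202.475ms=3/7b
3) 404.949ms=6/7b +202.475ms=3/7b
4) 607.424ms=9/7b +202.475ms=3/7b
5) 809.899ms=12/7b +202.475ms=3/7b
6) 1012.373ms=15/7b +202.475ms=3/7b
7) 1214.848ms=18/7b +202.475ms=3/7b
8) 1417.323ms=3b +708.661ms=3/2b
9) 2125.984ms=9/2b +354.331ms=3/4b
10) 2480.315ms=21/4b +354.331ms=3/4b
11) 2834.646ms=6b +236.22ms=1/2b
12) 3070.866ms=13/2b +236.22ms=1/2b
13) 3307.087ms=7b +236.22ms=1/2b
14) 3543.307ms=15/2b +708.661ms=3/2b
15) 4251.969ms=9b +708.661ms=3/2b
16) 4960.63ms=21/2b +354.331ms=3/4b
17) 5314.961ms=45/4b +354.331ms=3/4b
Σ=12b of 12 (127bpm 3/8) — PASS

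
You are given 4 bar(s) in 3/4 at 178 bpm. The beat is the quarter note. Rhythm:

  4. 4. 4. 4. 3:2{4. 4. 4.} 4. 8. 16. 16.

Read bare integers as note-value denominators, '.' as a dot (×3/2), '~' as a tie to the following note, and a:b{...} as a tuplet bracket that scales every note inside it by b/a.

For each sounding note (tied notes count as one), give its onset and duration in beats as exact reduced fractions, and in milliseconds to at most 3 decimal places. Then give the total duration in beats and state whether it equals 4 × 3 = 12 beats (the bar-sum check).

1) 0.0ms=0b +505.618ms=3/2b
2) 505.618ms=3/2b +505.618ms=3/2b
3) 1011.236ms=3b +505.618ms=3/2b
4) 1516.854ms=9/2b +505.618ms=3/2b
5) 2022.472ms=6b +337.079ms=1b
6) 2359.551ms=7b +337.079ms=1b
7) 2696.629ms=8b +337.079ms=1b
8) 3033.708ms=9b +505.618ms=3/2b
9) 3539.326ms=21/2b +252.809ms=3/4b
10) 3792.135ms=45/4b +126.404ms=3/8b
11) 3918.539ms=93/8b +126.404ms=3/8b
Σ=12b of 12 (178bpm 3/4) — PASS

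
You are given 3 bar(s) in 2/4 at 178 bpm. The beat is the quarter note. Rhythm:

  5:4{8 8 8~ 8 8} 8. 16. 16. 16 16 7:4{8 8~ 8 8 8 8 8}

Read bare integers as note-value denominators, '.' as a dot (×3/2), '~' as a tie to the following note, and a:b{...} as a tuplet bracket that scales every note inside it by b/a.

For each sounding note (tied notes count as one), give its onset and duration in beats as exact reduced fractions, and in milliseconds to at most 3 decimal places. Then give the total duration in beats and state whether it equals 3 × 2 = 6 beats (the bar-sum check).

1) 0.0ms=0b +134.831ms=2/5b
2) 134.831ms=2/5b +134.831ms=2/5b
3) 269.663ms=4/5b +269.663ms=4/5b
4) 539.326ms=8/5b +134.831ms=2/5b
5) 674.157ms=2b +252.809ms=3/4b
6) 926.966ms=11/4b +126.404ms=3/8b
7) 1053.371ms=25/8b +126.404ms=3/8b
8) 1179.775ms=7/2b +84.27ms=1/4b
9) 1264.045ms=15/4b +84.27ms=1/4b
10) 1348.315ms=4b +96.308ms=2/7b
11) 1444.623ms=30/7b +192.616ms=4/7b
12) 1637.239ms=34/7b +96.308ms=2/7b
13) 1733.547ms=36/7b +96.308ms=2/7b
14) 1829.856ms=38/7b +96.308ms=2/7b
15) 1926.164ms=40/7b +96.308ms=2/7b
Σ=6b of 6 (178bpm 2/4) — PASS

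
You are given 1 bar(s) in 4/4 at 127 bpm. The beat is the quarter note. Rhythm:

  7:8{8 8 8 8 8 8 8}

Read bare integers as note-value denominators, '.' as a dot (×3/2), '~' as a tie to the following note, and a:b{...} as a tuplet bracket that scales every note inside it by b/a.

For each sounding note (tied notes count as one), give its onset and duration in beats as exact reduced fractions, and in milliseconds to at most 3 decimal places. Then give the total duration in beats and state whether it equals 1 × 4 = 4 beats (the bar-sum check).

1) 0.0ms=0b +269.966ms=4/7b
2) 269.966ms=4/7b +269.966ms=4/7b
3) 539.933ms=8/7b +269.966ms=4/7b
4) 809.899ms=12/7b +269.966ms=4/7b
5) 1079.865ms=16/7b +269.966ms=4/7b
6) 1349.831ms=20/7b +269.966ms=4/7b
7) 1619.798ms=24/7b +269.966ms=4/7b
Σ=4b of 4 (127bpm 4/4) — PASS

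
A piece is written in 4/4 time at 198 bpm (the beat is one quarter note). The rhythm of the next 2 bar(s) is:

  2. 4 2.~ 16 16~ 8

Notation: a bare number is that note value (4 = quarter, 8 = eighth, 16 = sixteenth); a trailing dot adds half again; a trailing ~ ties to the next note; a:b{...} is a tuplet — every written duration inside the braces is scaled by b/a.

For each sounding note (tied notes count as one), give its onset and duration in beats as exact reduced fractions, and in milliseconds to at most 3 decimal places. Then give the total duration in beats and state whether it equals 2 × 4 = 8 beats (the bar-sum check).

1) 0.0ms=0b +909.091ms=3b
2) 909.091ms=3b +303.03ms=1b
3) 1212.121ms=4b +984.848ms=13/4b
4) 2196.97ms=29/4b +227.273ms=3/4b
Σ=8b of 8 (198bpm 4/4) — PASS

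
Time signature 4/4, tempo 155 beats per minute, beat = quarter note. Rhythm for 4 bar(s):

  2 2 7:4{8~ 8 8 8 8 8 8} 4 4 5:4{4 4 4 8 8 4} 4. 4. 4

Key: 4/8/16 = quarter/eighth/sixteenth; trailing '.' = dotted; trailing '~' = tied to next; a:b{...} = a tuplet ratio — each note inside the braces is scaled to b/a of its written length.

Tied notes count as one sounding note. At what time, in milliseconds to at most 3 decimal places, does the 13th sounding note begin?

note 13 onset = 48/5b = 3716.129ms

1. 0.0ms @ 0 + 774.194ms (2)
2. 774.194ms @ 2 + 774.194ms (2)
3. 1548.387ms @ 4 + 221.198ms (4/7)
4. 1769.585ms @ 32/7 + 110.599ms (2/7)
5. 1880.184ms @ 34/7 + 110.599ms (2/7)
6. 1990.783ms @ 36/7 + 110.599ms (2/7)
7. 2101.382ms @ 38/7 + 110.599ms (2/7)
8. 2211.982ms @ 40/7 + 110.599ms (2/7)
9. 2322.581ms @ 6 + 387.097ms (1)
10. 2709.677ms @ 7 + 387.097ms (1)
11. 3096.774ms @ 8 + 309.677ms (4/5)
12. 3406.452ms @ 44/5 + 309.677ms (4/5)
13. 3716.129ms @ 48/5 + 309.677ms (4/5)
14. 4025.806ms @ 52/5 + 154.839ms (2/5)
15. 4180.645ms @ 54/5 + 154.839ms (2/5)
16. 4335.484ms @ 56/5 + 309.677ms (4/5)
17. 4645.161ms @ 12 + 580.645ms (3/2)
18. 5225.806ms @ 27/2 + 580.645ms (3/2)
19. 5806.452ms @ 15 + 387.097ms (1)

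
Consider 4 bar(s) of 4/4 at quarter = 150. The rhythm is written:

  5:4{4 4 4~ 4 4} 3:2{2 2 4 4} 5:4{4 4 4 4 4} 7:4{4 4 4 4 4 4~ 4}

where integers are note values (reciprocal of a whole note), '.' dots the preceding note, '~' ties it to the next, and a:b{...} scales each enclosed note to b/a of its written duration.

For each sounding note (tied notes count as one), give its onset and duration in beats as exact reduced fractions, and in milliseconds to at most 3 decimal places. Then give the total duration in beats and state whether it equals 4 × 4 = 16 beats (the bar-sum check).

1) 0.0ms=0b +320.0ms=4/5b
2) 320.0ms=4/5b +320.0ms=4/5b
3) 640.0ms=8/5b +640.0ms=8/5b
4) 1280.0ms=16/5b +320.0ms=4/5b
5) 1600.0ms=4b +533.333ms=4/3b
6) 2133.333ms=16/3b +533.333ms=4/3b
7) 2666.667ms=20/3b +266.667ms=2/3b
8) 2933.333ms=22/3b +266.667ms=2/3b
9) 3200.0ms=8b +320.0ms=4/5b
10) 3520.0ms=44/5b +320.0ms=4/5b
11) 3840.0ms=48/5b +320.0ms=4/5b
12) 4160.0ms=52/5b +320.0ms=4/5b
13) 4480.0ms=56/5b +320.0ms=4/5b
14) 4800.0ms=12b +228.571ms=4/7b
15) 5028.571ms=88/7b +228.571ms=4/7b
16) 5257.143ms=92/7b +228.571ms=4/7b
17) 5485.714ms=96/7b +228.571ms=4/7b
18) 5714.286ms=100/7b +228.571ms=4/7b
19) 5942.857ms=104/7b +457.143ms=8/7b
Σ=16b of 16 (150bpm 4/4) — PASS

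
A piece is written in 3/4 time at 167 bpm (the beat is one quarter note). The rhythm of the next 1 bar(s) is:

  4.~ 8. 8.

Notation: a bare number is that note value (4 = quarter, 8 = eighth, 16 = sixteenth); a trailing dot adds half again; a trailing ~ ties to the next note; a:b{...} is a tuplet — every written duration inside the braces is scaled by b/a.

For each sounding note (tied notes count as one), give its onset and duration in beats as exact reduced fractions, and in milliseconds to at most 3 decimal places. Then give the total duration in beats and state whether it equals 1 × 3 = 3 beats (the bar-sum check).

1) 0.0ms=0b +808.383ms=9/4b
2) 808.383ms=9/4b +269.461ms=3/4b
Σ=3b of 3 (167bpm 3/4) — PASS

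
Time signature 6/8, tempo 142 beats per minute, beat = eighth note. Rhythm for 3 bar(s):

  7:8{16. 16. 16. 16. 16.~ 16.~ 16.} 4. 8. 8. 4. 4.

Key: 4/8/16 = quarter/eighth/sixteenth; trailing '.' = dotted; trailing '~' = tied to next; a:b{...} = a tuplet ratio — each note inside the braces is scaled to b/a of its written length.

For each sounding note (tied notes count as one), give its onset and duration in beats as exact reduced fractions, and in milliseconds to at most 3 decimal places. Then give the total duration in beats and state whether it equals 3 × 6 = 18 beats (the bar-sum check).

1) 0.0ms=0b +362.173ms=6/7b
2) 362.173ms=6/7b +362.173ms=6/7b
3) 724.346ms=12/7b +362.173ms=6/7b
4) 1086.519ms=18/7b +362.173ms=6/7b
5) 1448.692ms=24/7b +1086.519ms=18/7b
6) 2535.211ms=6b +1267.606ms=3b
7) 3802.817ms=9b +633.803ms=3/2b
8) 4436.62ms=21/2b +633.803ms=3/2b
9) 5070.423ms=12b +1267.606ms=3b
10) 6338.028ms=15b +1267.606ms=3b
Σ=18b of 18 (142bpm 6/8) — PASS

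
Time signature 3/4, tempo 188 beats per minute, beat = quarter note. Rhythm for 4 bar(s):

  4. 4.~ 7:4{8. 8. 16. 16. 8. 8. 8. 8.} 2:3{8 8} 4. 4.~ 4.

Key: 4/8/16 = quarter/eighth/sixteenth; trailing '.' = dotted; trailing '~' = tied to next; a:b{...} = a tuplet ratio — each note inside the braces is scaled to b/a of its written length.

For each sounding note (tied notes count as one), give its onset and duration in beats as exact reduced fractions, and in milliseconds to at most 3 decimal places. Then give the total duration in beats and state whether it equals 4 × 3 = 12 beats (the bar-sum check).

1) 0.0ms=0b +478.723ms=3/2b
2) 478.723ms=3/2b +615.502ms=27/14b
3) 1094.225ms=24/7b +136.778ms=3/7b
4) 1231.003ms=27/7b +68.389ms=3/14b
5) 1299.392ms=57/14b +68.389ms=3/14b
6) 1367.781ms=30/7b +136.778ms=3/7b
7) 1504.559ms=33/7b +136.778ms=3/7b
8) 1641.337ms=36/7b +136.778ms=3/7b
9) 1778.116ms=39/7b +136.778ms=3/7b
10) 1914.894ms=6b +239.362ms=3/4b
11) 2154.255ms=27/4b +239.362ms=3/4b
12) 2393.617ms=15/2b +478.723ms=3/2b
13) 2872.34ms=9b +957.447ms=3b
Σ=12b of 12 (188bpm 3/4) — PASS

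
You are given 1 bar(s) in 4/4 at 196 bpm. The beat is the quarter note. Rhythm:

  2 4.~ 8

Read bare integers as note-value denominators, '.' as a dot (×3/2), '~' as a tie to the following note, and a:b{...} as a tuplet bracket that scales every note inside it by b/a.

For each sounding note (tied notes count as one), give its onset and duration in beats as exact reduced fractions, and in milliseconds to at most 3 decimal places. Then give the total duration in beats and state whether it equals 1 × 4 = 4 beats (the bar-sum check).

1) 0.0ms=0b +612.245ms=2b
2) 612.245ms=2b +612.245ms=2b
Σ=4b of 4 (196bpm 4/4) — PASS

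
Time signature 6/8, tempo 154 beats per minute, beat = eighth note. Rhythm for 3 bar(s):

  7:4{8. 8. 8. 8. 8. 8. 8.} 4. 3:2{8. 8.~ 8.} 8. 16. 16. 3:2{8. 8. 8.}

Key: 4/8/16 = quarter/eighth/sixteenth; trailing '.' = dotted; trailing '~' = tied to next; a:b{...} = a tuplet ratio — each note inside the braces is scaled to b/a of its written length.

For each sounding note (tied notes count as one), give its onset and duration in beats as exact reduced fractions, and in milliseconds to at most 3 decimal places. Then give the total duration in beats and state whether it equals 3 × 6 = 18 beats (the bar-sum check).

1) 0.0ms=0b +333.952ms=6/7b
2) 333.952ms=6/7b +333.952ms=6/7b
3) 667.904ms=12/7b +333.952ms=6/7b
4) 1001.855ms=18/7b +333.952ms=6/7b
5) 1335.807ms=24/7b +333.952ms=6/7b
6) 1669.759ms=30/7b +333.952ms=6/7b
7) 2003.711ms=36/7b +333.952ms=6/7b
8) 2337.662ms=6b +1168.831ms=3b
9) 3506.494ms=9b +389.61ms=1b
10) 3896.104ms=10b +779.221ms=2b
11) 4675.325ms=12b +584.416ms=3/2b
12) 5259.74ms=27/2b +292.208ms=3/4b
13) 5551.948ms=57/4b +292.208ms=3/4b
14) 5844.156ms=15b +389.61ms=1b
15) 6233.766ms=16b +389.61ms=1b
16) 6623.377ms=17b +389.61ms=1b
Σ=18b of 18 (154bpm 6/8) — PASS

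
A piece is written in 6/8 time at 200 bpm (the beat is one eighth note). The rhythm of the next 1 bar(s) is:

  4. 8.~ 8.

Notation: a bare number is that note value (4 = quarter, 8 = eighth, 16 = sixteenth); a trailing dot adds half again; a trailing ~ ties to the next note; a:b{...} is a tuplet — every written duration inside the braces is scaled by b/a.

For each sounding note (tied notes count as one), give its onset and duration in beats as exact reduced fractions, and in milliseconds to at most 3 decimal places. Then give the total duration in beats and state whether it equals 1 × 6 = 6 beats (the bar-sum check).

1) 0.0ms=0b +900.0ms=3b
2) 900.0ms=3b +900.0ms=3b
Σ=6b of 6 (200bpm 6/8) — PASS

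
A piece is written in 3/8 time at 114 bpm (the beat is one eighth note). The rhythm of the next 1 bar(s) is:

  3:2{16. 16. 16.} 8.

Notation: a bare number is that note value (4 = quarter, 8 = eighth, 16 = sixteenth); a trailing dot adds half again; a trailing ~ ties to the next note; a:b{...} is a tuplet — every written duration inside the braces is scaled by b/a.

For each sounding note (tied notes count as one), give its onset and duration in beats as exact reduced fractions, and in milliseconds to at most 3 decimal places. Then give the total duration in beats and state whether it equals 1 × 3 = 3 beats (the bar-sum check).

1) 0.0ms=0b +263.158ms=1/2b
2) 263.158ms=1/2b +263.158ms=1/2b
3) 526.316ms=1b +263.158ms=1/2b
4) 789.474ms=3/2b +789.474ms=3/2b
Σ=3b of 3 (114bpm 3/8) — PASS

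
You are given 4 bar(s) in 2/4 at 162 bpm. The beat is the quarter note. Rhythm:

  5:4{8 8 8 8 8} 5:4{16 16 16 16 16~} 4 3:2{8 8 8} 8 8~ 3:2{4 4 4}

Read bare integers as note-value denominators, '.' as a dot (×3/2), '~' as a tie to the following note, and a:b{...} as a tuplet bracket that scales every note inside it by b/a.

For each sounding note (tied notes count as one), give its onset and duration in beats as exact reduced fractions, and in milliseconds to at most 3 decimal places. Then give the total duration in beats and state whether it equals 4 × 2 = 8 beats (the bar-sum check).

1) 0.0ms=0b +148.148ms=2/5b
2) 148.148ms=2/5b +148.148ms=2/5b
3) 296.296ms=4/5b +148.148ms=2/5b
4) 444.444ms=6/5b +148.148ms=2/5b
5) 592.593ms=8/5b +148.148ms=2/5b
6) 740.741ms=2b +74.074ms=1/5b
7) 814.815ms=11/5b +74.074ms=1/5b
8) 888.889ms=12/5b +74.074ms=1/5b
9) 962.963ms=13/5b +74.074ms=1/5b
10) 1037.037ms=14/5b +444.444ms=6/5b
11) 1481.481ms=4b +123.457ms=1/3b
12) 1604.938ms=13/3b +123.457ms=1/3b
13) 1728.395ms=14/3b +123.457ms=1/3b
14) 1851.852ms=5b +185.185ms=1/2b
15) 2037.037ms=11/2b +432.099ms=7/6b
16) 2469.136ms=20/3b +246.914ms=2/3b
17) 2716.049ms=22/3b +246.914ms=2/3b
Σ=8b of 8 (162bpm 2/4) — PASS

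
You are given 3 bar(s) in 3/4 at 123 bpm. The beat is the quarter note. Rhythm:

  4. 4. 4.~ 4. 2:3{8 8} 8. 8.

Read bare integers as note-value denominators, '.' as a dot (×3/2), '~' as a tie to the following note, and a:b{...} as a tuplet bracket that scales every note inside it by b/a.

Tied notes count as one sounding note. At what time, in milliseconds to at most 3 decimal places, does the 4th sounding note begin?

note 4 onset = 6b = 2926.829ms

1. 0.0ms @ 0 + 731.707ms (3/2)
2. 731.707ms @ 3/2 + 731.707ms (3/2)
3. 1463.415ms @ 3 + 1463.415ms (3)
4. 2926.829ms @ 6 + 365.854ms (3/4)
5. 3292.683ms @ 27/4 + 365.854ms (3/4)
6. 3658.537ms @ 15/2 + 365.854ms (3/4)
7. 4024.39ms @ 33/4 + 365.854ms (3/4)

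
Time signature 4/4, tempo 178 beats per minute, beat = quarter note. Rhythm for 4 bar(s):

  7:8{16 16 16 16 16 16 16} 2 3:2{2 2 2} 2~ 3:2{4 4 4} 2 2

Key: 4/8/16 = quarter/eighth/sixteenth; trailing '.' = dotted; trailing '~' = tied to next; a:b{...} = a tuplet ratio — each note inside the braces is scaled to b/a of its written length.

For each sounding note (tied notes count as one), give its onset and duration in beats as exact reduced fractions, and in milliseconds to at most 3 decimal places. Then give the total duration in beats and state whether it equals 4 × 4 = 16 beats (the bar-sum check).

1) 0.0ms=0b +96.308ms=2/7b
2) 96.308ms=2/7b +96.308ms=2/7b
3) 192.616ms=4/7b +96.308ms=2/7b
4) 288.925ms=6/7b +96.308ms=2/7b
5) 385.233ms=8/7b +96.308ms=2/7b
6) 481.541ms=10/7b +96.308ms=2/7b
7) 577.849ms=12/7b +96.308ms=2/7b
8) 674.157ms=2b +674.157ms=2b
9) 1348.315ms=4b +449.438ms=4/3b
10) 1797.753ms=16/3b +449.438ms=4/3b
11) 2247.191ms=20/3b +449.438ms=4/3b
12) 2696.629ms=8b +898.876ms=8/3b
13) 3595.506ms=32/3b +224.719ms=2/3b
14) 3820.225ms=34/3b +224.719ms=2/3b
15) 4044.944ms=12b +674.157ms=2b
16) 4719.101ms=14b +674.157ms=2b
Σ=16b of 16 (178bpm 4/4) — PASS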